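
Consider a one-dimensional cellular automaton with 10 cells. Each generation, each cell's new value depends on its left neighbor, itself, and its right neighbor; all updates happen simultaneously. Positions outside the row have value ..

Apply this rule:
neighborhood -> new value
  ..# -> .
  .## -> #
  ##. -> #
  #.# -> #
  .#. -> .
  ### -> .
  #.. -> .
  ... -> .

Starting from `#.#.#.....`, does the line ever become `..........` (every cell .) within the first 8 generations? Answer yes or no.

generation 1: .#.#......
generation 2: ..#.......
generation 3: ..........
all cells are . at generation 3

yes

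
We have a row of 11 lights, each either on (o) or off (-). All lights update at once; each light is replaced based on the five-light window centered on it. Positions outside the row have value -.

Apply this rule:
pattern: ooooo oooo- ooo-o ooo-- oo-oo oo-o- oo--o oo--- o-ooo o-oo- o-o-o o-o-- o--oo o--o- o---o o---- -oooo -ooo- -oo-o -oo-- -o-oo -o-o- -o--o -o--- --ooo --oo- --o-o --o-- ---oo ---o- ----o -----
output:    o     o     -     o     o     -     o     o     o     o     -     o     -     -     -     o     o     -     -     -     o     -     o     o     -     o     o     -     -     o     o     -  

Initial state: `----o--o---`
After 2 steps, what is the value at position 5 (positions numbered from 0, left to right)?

step 1: --oo-o--oo-
step 2: o-o--oo-o-o
position 5 holds o

o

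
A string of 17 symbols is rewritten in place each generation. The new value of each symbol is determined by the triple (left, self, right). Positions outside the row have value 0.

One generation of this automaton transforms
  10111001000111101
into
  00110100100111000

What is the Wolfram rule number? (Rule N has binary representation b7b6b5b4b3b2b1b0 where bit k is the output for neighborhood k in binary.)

152

position 3: 111 → 1  (bit 7 = 1)
position 4: 110 → 0  (bit 6 = 0)
position 1: 101 → 0  (bit 5 = 0)
position 5: 100 → 1  (bit 4 = 1)
position 2: 011 → 1  (bit 3 = 1)
position 0: 010 → 0  (bit 2 = 0)
position 6: 001 → 0  (bit 1 = 0)
position 9: 000 → 0  (bit 0 = 0)
bits b7..b0 = 10011000 = 152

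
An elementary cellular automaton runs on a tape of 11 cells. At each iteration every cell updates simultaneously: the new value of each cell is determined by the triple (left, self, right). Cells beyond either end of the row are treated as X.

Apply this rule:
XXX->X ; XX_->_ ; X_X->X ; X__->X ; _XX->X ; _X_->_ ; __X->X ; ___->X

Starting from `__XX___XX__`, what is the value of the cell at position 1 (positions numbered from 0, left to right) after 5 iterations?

X

iteration 1: XXX_XXXX_XX
iteration 2: XX_XXXX_XXX
iteration 3: X_XXXX_XXXX
iteration 4: _XXXX_XXXXX
iteration 5: XXXX_XXXXXX
position 1 holds X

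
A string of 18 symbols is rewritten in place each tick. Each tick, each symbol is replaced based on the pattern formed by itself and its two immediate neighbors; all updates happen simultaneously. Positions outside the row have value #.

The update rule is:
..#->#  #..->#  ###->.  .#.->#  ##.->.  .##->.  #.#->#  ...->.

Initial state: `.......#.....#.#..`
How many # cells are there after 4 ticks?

4

#.....###...######
.#...#...#.#......
###.###.#####....#
...#...#.....#..#.
count of #: 4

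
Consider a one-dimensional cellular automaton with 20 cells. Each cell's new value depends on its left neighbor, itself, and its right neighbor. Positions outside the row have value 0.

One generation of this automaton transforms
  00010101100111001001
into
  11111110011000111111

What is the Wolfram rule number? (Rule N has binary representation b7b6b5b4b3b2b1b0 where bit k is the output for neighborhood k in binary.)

55

position 12: 111 → 0  (bit 7 = 0)
position 8: 110 → 0  (bit 6 = 0)
position 4: 101 → 1  (bit 5 = 1)
position 9: 100 → 1  (bit 4 = 1)
position 7: 011 → 0  (bit 3 = 0)
position 3: 010 → 1  (bit 2 = 1)
position 2: 001 → 1  (bit 1 = 1)
position 0: 000 → 1  (bit 0 = 1)
bits b7..b0 = 00110111 = 55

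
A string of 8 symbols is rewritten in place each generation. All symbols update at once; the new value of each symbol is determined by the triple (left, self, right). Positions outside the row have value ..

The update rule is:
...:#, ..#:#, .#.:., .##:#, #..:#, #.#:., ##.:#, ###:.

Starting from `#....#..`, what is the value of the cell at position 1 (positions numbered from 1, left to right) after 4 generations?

#

.####.##
##..#.##
####..##
#..#####
position 1 holds #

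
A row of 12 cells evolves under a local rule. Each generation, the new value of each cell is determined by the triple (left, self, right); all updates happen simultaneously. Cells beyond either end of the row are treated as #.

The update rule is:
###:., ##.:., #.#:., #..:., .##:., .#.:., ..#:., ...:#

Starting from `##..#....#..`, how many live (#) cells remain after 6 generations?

6

......##....
.####....##.
......##....  (repeats generation 1; period 2)
generation 6: .####....##.
count of #: 6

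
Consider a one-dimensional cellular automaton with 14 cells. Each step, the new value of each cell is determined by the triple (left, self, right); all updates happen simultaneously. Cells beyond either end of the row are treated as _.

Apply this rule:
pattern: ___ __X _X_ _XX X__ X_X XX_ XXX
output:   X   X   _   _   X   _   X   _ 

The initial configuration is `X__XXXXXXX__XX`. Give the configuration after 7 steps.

_XX______XXX_X
X_XXXXXXX__X__
________XXX_XX
XXXXXXXX__X__X
_______XXX_XX_
XXXXXXX__X__XX
______XXX_XX_X

______XXX_XX_X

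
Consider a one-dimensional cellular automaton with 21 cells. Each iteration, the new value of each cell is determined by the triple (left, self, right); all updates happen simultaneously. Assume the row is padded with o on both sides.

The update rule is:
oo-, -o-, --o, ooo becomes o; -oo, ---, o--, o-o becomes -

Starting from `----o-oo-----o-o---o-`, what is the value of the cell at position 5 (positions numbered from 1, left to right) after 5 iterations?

o

---oo--o----oo-o--oo-
--o-o-oo---o-o-o-o-o-
-oo-o--o--oo-o-o-o-o-
--o-o-oo-o-o-o-o-o-o-
-oo-o--o-o-o-o-o-o-o-
position 5 holds o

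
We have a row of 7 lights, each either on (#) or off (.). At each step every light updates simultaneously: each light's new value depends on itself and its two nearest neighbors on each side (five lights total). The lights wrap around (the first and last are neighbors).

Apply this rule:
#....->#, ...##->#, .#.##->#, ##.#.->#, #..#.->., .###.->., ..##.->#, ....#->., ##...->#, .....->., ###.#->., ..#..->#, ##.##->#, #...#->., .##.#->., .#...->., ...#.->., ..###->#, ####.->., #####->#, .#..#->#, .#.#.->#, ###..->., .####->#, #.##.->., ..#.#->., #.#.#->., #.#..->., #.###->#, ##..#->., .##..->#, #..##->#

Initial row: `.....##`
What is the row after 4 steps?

step 1: ##..###
step 2: ...####
step 3: #.###..
step 4: .##....

.##....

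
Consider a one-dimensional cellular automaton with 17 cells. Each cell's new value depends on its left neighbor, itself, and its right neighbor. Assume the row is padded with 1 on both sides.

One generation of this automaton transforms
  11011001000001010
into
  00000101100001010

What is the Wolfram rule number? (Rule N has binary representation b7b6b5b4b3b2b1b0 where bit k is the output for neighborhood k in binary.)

20

position 0: 111 → 0  (bit 7 = 0)
position 1: 110 → 0  (bit 6 = 0)
position 2: 101 → 0  (bit 5 = 0)
position 5: 100 → 1  (bit 4 = 1)
position 3: 011 → 0  (bit 3 = 0)
position 7: 010 → 1  (bit 2 = 1)
position 6: 001 → 0  (bit 1 = 0)
position 9: 000 → 0  (bit 0 = 0)
bits b7..b0 = 00010100 = 20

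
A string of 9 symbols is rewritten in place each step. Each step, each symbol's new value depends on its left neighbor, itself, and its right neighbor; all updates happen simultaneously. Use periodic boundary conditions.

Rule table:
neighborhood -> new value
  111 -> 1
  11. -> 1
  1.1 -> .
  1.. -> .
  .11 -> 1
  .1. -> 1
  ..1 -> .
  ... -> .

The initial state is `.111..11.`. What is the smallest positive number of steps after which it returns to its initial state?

1

.111..11.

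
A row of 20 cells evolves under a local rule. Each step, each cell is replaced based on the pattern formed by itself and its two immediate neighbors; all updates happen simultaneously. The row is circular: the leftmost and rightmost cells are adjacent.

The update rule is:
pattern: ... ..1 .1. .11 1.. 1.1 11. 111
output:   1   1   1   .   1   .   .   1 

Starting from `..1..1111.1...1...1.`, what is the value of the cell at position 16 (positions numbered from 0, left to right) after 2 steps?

1

step 1: 11111.11..1111111111
step 2: 1111....11.111111111
position 16 holds 1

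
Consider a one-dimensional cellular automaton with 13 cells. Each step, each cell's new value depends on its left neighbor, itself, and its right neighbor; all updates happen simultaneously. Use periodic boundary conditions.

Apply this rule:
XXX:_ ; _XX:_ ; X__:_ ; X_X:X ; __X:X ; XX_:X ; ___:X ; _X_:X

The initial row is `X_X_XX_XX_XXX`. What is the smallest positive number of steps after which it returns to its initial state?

XXXX_XX_XX___
___XX_XX_X_XX
_XX_XX_XXXX_X
X_XX_XX___XXX
XX_XX_X_XX___
_XX_XXXX_X_XX
X_XX___XXXX_X
XX_X_XX___XX_
_XXXX_X_XX_XX
X___XXXX_XX_X
X_XX___XX_XX_
XX_X_XX_XX_XX
_XXXX_XX_XX__
X___XX_XX_X_X
X_XX_XX_XXXX_
XX_XX_XX___XX
_XX_XX_X_XX__
X_XX_XXXX_X_X
XX_XX___XXXX_
_XX_X_XX___XX
X_XXXX_X_XX_X
XX___XXXX_XX_
_X_XX___XX_XX
XXX_X_XX_XX_X
__XXXX_XX_XX_
XX___XX_XX_X_
_X_XX_XX_XXXX
XXX_XX_XX___X
__XX_XX_X_XX_
XX_XX_XXXX_X_
_XX_XX___XXXX
X_XX_X_XX___X
XX_XXXX_X_XX_
_XX___XXXX_XX
X_X_XX___XX_X
XXXX_X_XX_XX_
___XXXX_XX_XX
_XX___XX_XX_X
X_X_XX_XX_XXX

39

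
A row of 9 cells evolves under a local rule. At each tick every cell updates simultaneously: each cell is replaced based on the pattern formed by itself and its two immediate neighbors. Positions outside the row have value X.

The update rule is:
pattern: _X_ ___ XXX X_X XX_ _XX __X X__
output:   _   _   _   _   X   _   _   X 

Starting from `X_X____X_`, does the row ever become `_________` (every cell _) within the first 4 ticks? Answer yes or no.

no

X__X_____
XX__X____
_XX__X___
__XX__X__
tick 4 is __XX__X__, still not uniform _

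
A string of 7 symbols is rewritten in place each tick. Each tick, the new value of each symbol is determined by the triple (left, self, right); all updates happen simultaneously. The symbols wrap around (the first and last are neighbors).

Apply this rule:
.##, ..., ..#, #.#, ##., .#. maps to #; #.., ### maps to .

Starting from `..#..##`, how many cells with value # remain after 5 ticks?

5

.##.###
#####.#
....###
.####.#
##..###
count of #: 5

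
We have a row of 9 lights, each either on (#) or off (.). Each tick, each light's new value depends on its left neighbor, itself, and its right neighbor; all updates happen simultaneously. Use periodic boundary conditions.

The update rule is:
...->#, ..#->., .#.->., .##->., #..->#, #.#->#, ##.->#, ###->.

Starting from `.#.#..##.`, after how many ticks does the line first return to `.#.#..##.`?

9

..#.#..##
#..#.#..#
##..#.#..
.##..#.#.
..##..#.#
#..##..#.
.#..##..#
#.#..##..
.#.#..##.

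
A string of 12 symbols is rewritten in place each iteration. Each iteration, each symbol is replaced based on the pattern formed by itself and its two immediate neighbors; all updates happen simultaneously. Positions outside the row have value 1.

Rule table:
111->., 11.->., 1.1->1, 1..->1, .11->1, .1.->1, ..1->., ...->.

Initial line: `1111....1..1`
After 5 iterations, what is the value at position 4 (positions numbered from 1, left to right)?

1

....1...11.1
1...11..1.11
.1..1.1.111.
111.11111..1
...11....1.1
position 4 holds 1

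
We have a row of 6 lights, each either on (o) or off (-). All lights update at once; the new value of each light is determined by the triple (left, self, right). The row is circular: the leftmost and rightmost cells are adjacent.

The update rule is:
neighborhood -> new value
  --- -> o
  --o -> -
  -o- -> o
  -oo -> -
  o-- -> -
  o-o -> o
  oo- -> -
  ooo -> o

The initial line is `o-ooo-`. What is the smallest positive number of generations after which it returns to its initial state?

oo-o-o
o-ooo-

2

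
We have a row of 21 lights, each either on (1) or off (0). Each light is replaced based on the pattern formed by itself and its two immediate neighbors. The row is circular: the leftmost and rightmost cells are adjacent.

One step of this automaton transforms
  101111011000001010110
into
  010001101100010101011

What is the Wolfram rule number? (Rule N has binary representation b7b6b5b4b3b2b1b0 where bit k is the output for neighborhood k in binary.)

position 3: 111 → 0  (bit 7 = 0)
position 5: 110 → 1  (bit 6 = 1)
position 1: 101 → 1  (bit 5 = 1)
position 9: 100 → 1  (bit 4 = 1)
position 2: 011 → 0  (bit 3 = 0)
position 0: 010 → 0  (bit 2 = 0)
position 13: 001 → 1  (bit 1 = 1)
position 10: 000 → 0  (bit 0 = 0)
bits b7..b0 = 01110010 = 114

114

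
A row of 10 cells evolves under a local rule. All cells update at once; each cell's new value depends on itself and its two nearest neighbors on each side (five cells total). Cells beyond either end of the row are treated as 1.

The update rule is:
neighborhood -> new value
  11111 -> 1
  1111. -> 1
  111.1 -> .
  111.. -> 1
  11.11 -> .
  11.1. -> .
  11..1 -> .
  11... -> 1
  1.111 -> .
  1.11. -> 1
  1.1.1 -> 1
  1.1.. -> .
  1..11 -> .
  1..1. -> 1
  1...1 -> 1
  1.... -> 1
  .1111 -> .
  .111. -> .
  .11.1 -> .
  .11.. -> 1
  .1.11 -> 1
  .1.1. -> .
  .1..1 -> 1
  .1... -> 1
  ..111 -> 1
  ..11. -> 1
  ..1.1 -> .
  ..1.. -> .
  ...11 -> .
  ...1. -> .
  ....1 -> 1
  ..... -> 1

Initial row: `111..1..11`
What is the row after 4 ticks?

1...1.11..

111.1.1.1.
11..1.1.11
11.1..11..
1...1.11..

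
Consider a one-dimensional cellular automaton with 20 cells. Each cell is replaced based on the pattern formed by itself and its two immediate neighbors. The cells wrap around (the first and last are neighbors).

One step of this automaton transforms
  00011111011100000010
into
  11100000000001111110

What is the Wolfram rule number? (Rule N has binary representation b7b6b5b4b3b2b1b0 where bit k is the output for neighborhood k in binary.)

position 4: 111 → 0  (bit 7 = 0)
position 7: 110 → 0  (bit 6 = 0)
position 8: 101 → 0  (bit 5 = 0)
position 12: 100 → 0  (bit 4 = 0)
position 3: 011 → 0  (bit 3 = 0)
position 18: 010 → 1  (bit 2 = 1)
position 2: 001 → 1  (bit 1 = 1)
position 0: 000 → 1  (bit 0 = 1)
bits b7..b0 = 00000111 = 7

7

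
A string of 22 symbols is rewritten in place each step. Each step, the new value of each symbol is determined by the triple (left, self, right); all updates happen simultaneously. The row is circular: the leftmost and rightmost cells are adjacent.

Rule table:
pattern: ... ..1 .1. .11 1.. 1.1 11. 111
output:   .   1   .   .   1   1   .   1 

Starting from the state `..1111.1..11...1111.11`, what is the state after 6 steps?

step 1: 11.11.1.11..1.1.11.1..
step 2: ..1..1.1..11.1.1..1.11
step 3: 11.11.1.11..1.1.11.1..  (repeats step 1; period 2)
step 6: ..1..1.1..11.1.1..1.11

..1..1.1..11.1.1..1.11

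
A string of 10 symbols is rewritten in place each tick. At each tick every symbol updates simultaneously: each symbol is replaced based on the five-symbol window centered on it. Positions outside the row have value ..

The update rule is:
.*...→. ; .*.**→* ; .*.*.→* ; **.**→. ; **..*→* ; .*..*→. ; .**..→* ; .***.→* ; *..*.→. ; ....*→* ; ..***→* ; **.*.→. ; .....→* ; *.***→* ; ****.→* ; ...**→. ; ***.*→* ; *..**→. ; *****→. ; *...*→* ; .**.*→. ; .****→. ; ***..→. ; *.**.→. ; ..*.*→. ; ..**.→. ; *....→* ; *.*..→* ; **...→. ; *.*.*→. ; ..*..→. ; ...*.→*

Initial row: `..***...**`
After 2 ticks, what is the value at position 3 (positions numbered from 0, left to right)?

*

tick 1: *.**..*..*
tick 2: .*.**.....
position 3 holds *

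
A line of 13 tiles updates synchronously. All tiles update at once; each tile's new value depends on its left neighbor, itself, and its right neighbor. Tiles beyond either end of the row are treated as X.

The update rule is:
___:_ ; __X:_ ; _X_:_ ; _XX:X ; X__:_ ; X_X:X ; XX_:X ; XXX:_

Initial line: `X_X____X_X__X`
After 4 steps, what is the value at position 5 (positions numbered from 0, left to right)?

_

XX______X___X
_X__________X
X___________X
X___________X
position 5 holds _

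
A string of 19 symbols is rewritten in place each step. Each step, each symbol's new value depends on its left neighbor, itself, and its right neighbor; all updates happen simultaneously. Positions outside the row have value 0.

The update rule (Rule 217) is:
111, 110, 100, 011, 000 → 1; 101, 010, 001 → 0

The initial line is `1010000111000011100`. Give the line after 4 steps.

1101110111111011111

0001110111111011111
1101110111111011111
1101110111111011111  (fixed point — unchanged through step 4)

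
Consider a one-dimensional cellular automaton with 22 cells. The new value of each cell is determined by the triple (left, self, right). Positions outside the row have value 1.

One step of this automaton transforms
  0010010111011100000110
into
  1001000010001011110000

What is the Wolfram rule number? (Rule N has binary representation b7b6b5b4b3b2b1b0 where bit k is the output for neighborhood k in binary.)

position 8: 111 → 1  (bit 7 = 1)
position 9: 110 → 0  (bit 6 = 0)
position 6: 101 → 0  (bit 5 = 0)
position 0: 100 → 1  (bit 4 = 1)
position 7: 011 → 0  (bit 3 = 0)
position 2: 010 → 0  (bit 2 = 0)
position 1: 001 → 0  (bit 1 = 0)
position 15: 000 → 1  (bit 0 = 1)
bits b7..b0 = 10010001 = 145

145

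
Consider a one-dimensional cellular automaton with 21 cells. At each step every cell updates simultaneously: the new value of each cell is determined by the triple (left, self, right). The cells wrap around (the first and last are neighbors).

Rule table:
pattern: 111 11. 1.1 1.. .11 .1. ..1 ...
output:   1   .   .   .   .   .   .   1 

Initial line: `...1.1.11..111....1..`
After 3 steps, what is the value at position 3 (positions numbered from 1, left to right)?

11..........1..11...1
1..11111111.......1..
....111111..11111....
position 3 holds .

.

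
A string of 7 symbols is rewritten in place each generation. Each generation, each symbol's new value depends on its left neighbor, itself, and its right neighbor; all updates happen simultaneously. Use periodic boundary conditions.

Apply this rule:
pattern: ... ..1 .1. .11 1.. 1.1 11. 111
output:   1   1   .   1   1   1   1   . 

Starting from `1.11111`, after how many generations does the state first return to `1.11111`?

generation 1: 111....
generation 2: 1.11111

2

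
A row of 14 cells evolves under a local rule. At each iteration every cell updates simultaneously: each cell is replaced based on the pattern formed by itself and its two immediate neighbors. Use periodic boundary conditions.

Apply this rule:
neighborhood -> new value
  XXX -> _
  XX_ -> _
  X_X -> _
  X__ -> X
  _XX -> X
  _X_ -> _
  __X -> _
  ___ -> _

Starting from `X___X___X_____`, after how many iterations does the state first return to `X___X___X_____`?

_X___X___X____
__X___X___X___
___X___X___X__
____X___X___X_
_____X___X___X
X_____X___X___
_X_____X___X__
__X_____X___X_
___X_____X___X
X___X_____X___
_X___X_____X__
__X___X_____X_
___X___X_____X
X___X___X_____

14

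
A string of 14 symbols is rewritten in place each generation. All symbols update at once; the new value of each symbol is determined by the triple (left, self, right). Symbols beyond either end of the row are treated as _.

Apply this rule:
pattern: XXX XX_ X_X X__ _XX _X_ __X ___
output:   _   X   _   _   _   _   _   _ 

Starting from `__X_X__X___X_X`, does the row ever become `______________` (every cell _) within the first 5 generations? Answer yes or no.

yes

______________
all cells are _ at generation 1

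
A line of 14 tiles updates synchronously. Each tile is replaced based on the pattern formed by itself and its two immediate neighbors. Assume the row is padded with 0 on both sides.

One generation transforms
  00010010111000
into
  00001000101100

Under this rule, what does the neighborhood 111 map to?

At position 9 the neighborhood is 111; the next row has 0 there.

0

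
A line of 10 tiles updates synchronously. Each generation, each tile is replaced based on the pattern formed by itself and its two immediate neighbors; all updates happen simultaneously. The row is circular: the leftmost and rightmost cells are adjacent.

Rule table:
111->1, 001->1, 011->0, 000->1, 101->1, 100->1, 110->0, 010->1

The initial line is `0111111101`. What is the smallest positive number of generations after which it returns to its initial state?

6

generation 1: 1011111011
generation 2: 0101110101
generation 3: 1110101111
generation 4: 1101110111
generation 5: 1010101011
generation 6: 0111111101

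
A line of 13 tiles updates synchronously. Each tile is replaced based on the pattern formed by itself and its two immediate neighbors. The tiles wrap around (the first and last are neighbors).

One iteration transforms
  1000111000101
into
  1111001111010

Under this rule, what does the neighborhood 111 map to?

At position 5 the neighborhood is 111; the next row has 0 there.

0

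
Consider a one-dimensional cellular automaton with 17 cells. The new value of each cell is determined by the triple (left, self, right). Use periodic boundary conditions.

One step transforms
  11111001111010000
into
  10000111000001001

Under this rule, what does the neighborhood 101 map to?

At position 11 the neighborhood is 101; the next row has 0 there.

0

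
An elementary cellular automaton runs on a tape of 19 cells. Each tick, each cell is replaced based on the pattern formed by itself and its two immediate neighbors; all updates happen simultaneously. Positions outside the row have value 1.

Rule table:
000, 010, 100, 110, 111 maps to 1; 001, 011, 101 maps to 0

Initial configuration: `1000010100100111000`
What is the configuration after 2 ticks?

1111010010011001110

1111010110110011110
1111010010011001110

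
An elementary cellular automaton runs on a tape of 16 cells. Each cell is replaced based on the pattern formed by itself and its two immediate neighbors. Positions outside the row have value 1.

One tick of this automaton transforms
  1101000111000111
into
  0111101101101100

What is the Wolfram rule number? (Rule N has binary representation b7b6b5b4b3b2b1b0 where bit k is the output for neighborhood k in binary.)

126

position 0: 111 → 0  (bit 7 = 0)
position 1: 110 → 1  (bit 6 = 1)
position 2: 101 → 1  (bit 5 = 1)
position 4: 100 → 1  (bit 4 = 1)
position 7: 011 → 1  (bit 3 = 1)
position 3: 010 → 1  (bit 2 = 1)
position 6: 001 → 1  (bit 1 = 1)
position 5: 000 → 0  (bit 0 = 0)
bits b7..b0 = 01111110 = 126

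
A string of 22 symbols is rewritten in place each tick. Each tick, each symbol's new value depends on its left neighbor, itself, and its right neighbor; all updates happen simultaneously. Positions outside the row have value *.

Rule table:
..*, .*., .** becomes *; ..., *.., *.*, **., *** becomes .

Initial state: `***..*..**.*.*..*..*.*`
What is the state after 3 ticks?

....**.**..*.*.**.**.*
...**..*..**.*.*..*..*
..**..**.**..*.*.**.**

..**..**.**..*.*.**.**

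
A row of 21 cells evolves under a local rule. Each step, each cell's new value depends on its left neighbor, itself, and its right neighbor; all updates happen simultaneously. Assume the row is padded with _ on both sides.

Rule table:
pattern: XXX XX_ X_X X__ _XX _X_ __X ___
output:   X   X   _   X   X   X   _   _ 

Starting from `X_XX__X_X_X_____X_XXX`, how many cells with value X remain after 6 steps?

X_XXX_X_X_XX____X_XXX
X_XXX_X_X_XXX___X_XXX
X_XXX_X_X_XXXX__X_XXX
X_XXX_X_X_XXXXX_X_XXX
X_XXX_X_X_XXXXX_X_XXX  (fixed point — unchanged through step 6)
count of X: 15

15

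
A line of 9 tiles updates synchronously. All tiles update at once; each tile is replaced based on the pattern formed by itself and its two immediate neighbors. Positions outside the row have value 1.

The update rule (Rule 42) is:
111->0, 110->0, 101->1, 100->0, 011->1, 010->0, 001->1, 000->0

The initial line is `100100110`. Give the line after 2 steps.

001001101
010011011

010011011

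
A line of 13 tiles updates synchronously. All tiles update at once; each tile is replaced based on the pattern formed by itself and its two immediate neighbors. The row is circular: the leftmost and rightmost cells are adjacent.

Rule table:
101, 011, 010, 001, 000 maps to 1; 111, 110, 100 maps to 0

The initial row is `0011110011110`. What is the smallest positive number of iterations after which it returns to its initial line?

26

1110000110000
1000111100111
0011100001100
1110001111001
0000111000011
0111100011110
1100001110000
1001111000111
0011000011100
1110011110001
0000110000111
0111100111100
1100001100001
0001111001111
0111000011000
1100011110011
0001110000110
1111000111100
1000011100001
0011110001111
0110000111000
1100111100011
0001100001110
1111001111000
1000011000011
0011110011110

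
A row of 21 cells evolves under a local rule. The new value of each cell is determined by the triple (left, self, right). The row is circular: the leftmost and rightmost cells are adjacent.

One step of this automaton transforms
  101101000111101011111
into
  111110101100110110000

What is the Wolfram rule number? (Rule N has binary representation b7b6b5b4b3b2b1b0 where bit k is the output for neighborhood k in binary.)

122

position 10: 111 → 0  (bit 7 = 0)
position 0: 110 → 1  (bit 6 = 1)
position 1: 101 → 1  (bit 5 = 1)
position 6: 100 → 1  (bit 4 = 1)
position 2: 011 → 1  (bit 3 = 1)
position 5: 010 → 0  (bit 2 = 0)
position 8: 001 → 1  (bit 1 = 1)
position 7: 000 → 0  (bit 0 = 0)
bits b7..b0 = 01111010 = 122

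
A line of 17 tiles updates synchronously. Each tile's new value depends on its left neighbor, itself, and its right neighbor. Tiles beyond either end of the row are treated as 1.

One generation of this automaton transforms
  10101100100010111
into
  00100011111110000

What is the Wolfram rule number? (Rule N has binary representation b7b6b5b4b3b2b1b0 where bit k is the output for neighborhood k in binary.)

position 15: 111 → 0  (bit 7 = 0)
position 0: 110 → 0  (bit 6 = 0)
position 1: 101 → 0  (bit 5 = 0)
position 6: 100 → 1  (bit 4 = 1)
position 4: 011 → 0  (bit 3 = 0)
position 2: 010 → 1  (bit 2 = 1)
position 7: 001 → 1  (bit 1 = 1)
position 10: 000 → 1  (bit 0 = 1)
bits b7..b0 = 00010111 = 23

23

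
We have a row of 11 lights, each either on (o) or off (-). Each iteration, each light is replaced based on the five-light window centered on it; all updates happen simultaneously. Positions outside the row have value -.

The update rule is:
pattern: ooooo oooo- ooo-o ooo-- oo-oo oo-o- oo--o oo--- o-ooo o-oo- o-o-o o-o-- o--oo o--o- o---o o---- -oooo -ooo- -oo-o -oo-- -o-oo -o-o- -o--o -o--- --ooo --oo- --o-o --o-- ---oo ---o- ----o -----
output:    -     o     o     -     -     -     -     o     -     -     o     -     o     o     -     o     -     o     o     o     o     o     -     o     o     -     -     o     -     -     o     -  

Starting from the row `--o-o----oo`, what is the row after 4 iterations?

-o--o--o-o-

o--o-ooo--o
o-o-o-o--oo
-ooooo--o-o
-o--o--o-o-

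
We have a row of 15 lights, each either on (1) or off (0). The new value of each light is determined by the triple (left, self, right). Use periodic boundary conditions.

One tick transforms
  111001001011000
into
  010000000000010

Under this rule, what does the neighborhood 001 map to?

0

At position 4 the neighborhood is 001; the next row has 0 there.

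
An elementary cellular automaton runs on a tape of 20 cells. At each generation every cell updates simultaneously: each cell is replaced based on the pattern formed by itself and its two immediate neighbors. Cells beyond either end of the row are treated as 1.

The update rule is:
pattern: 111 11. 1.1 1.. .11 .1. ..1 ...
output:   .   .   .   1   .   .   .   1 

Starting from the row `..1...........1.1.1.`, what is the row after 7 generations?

generation 1: 1..1111111111.......
generation 2: .1...........111111.
generation 3: ..1111111111........
generation 4: 1...........1111111.
generation 5: .1111111111.........
generation 6: ...........11111111.
generation 7: 1111111111..........

1111111111..........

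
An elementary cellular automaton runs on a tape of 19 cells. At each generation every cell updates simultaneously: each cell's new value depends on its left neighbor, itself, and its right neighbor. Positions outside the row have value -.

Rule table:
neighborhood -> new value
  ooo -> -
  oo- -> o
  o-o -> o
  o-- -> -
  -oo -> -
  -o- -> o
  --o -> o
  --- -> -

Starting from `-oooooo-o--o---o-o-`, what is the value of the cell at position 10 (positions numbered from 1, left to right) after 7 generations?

o-----ooo-oo--oooo-
o----o--oo-o-o---o-
o---oo-o-ooooo--oo-
o--o-oooo----o-o-o-
o-ooo---o---oooooo-
oo--o--oo--o-----o-
-o-oo-o-o-oo----oo-
position 10 holds -

-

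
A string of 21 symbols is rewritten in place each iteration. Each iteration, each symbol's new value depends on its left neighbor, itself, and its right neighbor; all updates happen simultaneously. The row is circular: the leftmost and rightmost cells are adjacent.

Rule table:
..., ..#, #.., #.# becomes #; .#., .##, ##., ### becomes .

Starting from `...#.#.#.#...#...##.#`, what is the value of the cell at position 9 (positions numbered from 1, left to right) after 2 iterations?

.

###.#.#.#.###.###..#.
...#.#.#.#...#...##.#
position 9 holds .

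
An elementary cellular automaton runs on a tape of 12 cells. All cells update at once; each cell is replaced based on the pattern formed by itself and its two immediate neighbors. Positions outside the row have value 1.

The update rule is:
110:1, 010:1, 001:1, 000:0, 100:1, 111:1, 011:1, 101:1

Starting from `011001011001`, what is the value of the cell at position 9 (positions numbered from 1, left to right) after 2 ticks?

111111111111
111111111111
position 9 holds 1

1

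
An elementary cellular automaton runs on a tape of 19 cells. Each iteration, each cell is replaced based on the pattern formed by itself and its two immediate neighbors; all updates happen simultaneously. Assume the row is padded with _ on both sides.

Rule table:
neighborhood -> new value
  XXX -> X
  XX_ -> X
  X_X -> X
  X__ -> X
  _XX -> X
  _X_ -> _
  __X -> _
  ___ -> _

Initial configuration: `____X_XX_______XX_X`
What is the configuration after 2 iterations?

_____XXXXX_____XXXX

iteration 1: _____XXXX______XXX_
iteration 2: _____XXXXX_____XXXX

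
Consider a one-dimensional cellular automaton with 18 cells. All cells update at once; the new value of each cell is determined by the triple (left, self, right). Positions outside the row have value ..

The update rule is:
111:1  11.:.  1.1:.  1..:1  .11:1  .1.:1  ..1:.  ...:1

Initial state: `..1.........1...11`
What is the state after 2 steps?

step 1: 1.111111111.111.1.
step 2: 1.11111111..11..11

1.11111111..11..11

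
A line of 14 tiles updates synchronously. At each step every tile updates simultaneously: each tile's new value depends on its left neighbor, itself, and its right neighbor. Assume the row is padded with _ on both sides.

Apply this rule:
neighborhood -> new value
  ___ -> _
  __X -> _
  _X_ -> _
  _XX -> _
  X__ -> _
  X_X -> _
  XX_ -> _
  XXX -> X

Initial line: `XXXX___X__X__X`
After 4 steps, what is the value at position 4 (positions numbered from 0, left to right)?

_

_XX___________
______________
______________  (fixed point — unchanged through step 4)
position 4 holds _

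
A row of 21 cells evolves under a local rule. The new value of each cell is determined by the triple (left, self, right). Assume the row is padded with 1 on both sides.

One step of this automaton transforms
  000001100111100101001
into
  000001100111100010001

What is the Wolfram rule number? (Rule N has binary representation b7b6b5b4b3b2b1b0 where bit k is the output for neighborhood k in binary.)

position 10: 111 → 1  (bit 7 = 1)
position 6: 110 → 1  (bit 6 = 1)
position 16: 101 → 1  (bit 5 = 1)
position 0: 100 → 0  (bit 4 = 0)
position 5: 011 → 1  (bit 3 = 1)
position 15: 010 → 0  (bit 2 = 0)
position 4: 001 → 0  (bit 1 = 0)
position 1: 000 → 0  (bit 0 = 0)
bits b7..b0 = 11101000 = 232

232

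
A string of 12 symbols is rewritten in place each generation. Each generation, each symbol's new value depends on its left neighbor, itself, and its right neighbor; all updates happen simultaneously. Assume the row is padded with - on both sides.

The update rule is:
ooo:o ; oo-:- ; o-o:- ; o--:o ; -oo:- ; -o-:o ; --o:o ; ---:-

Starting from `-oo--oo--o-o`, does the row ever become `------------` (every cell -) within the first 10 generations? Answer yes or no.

no

o--oo--ooo-o
ooo--oo-o--o
-o-oo---oooo
oo---o-o-oo-
--o-oo-o---o
-oo----oo-oo
o--o--o-----
oooooooo----
-oooooo-o---
o-oooo--oo--
generation 10 is o-oooo--oo--, still not uniform -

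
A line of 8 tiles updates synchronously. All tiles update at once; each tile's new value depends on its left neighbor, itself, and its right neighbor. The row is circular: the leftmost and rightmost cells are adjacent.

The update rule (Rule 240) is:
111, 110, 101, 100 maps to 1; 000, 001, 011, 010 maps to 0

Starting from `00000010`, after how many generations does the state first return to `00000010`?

8

00000001
10000000
01000000
00100000
00010000
00001000
00000100
00000010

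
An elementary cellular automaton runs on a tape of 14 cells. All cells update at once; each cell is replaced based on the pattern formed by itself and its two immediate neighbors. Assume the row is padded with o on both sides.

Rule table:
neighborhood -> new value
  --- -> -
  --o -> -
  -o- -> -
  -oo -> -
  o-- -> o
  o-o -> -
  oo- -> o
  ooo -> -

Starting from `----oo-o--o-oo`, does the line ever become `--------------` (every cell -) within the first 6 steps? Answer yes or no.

no

o----o--o-----
oo----o--o----
-oo----o--o---
--oo----o--o--
o--oo----o--o-
oo--oo----o---
step 6 is oo--oo----o---, still not uniform -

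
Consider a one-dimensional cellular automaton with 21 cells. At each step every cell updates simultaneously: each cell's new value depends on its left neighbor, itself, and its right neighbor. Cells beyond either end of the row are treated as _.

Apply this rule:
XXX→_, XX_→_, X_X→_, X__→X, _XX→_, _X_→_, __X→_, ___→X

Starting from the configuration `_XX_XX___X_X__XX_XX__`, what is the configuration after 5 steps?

______XX____X______XX
XXXXX___XXX__XXXXX___
_____XX____X______XXX
XXXX___XXX__XXXXX____
____XX____X______XXXX

____XX____X______XXXX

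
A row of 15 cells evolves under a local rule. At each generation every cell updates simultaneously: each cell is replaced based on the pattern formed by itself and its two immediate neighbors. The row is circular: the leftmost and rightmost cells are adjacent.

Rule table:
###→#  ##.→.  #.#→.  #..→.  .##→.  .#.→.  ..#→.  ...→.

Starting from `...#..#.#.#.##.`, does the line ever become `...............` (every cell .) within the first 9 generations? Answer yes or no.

yes

generation 1: ...............
all cells are . at generation 1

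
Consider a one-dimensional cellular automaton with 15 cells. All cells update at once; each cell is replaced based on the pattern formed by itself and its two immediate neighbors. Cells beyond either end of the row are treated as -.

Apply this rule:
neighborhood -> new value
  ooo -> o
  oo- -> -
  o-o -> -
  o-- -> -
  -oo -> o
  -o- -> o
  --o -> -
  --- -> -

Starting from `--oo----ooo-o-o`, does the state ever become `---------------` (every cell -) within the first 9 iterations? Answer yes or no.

no

--o-----oo--o-o
--o-----o---o-o
--o-----o---o-o  (fixed point — unchanged through iteration 9)
iteration 9 is --o-----o---o-o, still not uniform -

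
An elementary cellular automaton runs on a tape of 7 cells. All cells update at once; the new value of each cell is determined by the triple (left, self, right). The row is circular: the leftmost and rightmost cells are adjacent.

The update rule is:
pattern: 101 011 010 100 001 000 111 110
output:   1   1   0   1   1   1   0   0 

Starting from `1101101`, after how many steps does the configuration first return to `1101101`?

step 1: 0011011
step 2: 1110110
step 3: 1001101
step 4: 0111011
step 5: 1100110
step 6: 1011101
step 7: 0110011
step 8: 1101110
step 9: 1011001
step 10: 0110111
step 11: 1101100
step 12: 1011011
step 13: 0110110
step 14: 1101101

14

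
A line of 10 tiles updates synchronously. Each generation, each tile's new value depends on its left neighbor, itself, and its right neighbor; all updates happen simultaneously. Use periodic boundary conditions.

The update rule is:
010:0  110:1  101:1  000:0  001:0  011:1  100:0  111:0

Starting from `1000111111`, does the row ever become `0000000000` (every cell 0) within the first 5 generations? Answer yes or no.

1000100000
0000000000
all cells are 0 at generation 2

yes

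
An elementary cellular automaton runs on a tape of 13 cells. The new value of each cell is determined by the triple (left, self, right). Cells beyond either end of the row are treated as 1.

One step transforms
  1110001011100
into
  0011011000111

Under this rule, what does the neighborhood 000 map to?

0

At position 4 the neighborhood is 000; the next row has 0 there.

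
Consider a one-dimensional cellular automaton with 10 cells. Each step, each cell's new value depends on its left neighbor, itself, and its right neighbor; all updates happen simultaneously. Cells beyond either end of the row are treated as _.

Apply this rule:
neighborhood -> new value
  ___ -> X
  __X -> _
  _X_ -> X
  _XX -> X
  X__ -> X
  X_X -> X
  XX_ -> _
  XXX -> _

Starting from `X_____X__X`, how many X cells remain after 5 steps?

6

step 1: XXXXX_XX_X
step 2: X____XX_XX
step 3: XXXX_X_XX_
step 4: X___XXXX_X
step 5: XXX_X___XX
count of X: 6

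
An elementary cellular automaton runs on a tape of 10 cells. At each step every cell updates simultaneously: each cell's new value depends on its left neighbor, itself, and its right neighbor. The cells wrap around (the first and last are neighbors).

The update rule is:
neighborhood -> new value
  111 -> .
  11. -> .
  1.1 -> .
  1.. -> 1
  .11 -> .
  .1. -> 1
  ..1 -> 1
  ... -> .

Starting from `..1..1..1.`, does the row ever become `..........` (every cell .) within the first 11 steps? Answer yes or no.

step 1: .111111111
step 2: ..........
all cells are . at step 2

yes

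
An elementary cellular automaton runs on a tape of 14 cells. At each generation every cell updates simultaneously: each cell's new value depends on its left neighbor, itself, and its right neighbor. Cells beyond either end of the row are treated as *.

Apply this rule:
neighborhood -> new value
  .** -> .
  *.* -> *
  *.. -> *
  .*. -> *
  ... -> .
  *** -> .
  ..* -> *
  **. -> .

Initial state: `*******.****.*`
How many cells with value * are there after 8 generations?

.......*....*.
*.....***..***
.*...*...**...
***.***.*..*.*
...*...******.
*.***.*......*
.*...***....*.
***.*...*..***
count of *: 8

8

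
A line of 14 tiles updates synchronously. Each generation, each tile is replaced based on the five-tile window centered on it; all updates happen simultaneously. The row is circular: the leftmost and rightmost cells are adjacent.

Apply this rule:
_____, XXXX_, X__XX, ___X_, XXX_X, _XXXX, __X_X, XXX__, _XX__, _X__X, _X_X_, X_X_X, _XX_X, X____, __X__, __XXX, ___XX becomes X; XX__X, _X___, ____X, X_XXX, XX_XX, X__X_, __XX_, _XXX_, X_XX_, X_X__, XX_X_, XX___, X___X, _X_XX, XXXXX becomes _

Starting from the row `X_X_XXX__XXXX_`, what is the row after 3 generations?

generation 1: XXX___X_XXXXX_
generation 2: __X__XX__X_XX_
generation 3: _XXXX_X__X__X_

_XXXX_X__X__X_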